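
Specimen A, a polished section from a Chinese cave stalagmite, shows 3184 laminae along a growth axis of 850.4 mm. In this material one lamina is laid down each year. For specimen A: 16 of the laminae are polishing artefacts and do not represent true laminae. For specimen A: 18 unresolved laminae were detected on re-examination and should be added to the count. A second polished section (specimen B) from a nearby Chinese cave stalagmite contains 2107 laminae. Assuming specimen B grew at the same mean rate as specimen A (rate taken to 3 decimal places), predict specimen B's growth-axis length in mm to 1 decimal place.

562.6 mm

Specimen A: adjusted count: 3184 − 16 + 18 = 3186 laminae.
A: Extension rate ≈ 850.4 / 3186 = 0.267 mm/year.
For B, 0.267 mm/year × 2107 years = 562.6 mm.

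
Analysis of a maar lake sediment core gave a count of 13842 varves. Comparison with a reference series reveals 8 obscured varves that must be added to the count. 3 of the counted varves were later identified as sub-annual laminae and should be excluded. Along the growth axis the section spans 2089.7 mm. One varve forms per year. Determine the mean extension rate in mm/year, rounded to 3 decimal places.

Correcting the raw count gives 13842 − 3 + 8 = 13847 true varves.
2089.7 mm over 13847 years gives 2089.7 / 13847 ≈ 0.151 mm/year.

0.151 mm/year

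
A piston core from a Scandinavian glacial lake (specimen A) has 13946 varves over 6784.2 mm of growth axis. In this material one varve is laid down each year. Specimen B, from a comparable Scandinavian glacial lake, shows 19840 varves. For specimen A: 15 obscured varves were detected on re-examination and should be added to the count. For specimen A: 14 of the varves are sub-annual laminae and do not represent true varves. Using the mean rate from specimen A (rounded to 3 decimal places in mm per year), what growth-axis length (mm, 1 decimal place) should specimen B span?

Specimen A: correcting the raw count gives 13946 − 14 + 15 = 13947 true varves.
A: 6784.2 mm over 13947 years gives 6784.2 / 13947 ≈ 0.486 mm per year.
B's length ≈ 0.486 × 19840 = 9642.2 mm.

9642.2 mm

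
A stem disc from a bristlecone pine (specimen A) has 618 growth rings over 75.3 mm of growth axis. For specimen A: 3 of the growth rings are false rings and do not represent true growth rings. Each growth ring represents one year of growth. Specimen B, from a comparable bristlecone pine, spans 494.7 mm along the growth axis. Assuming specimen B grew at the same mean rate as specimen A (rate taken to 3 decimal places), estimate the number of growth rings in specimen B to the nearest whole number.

Specimen A: after corrections the count is 618 − 3 = 615 growth rings.
A: Extension rate ≈ 75.3 / 615 = 0.122 mm per year.
B spans 494.7 / 0.122 = 4054.92 years ≈ 4055 growth rings.

4055 growth rings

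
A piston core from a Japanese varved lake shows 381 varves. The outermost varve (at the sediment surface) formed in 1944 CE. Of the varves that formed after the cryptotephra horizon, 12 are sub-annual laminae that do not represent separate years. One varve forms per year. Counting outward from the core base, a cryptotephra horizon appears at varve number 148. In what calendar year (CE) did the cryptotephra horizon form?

The cryptotephra horizon sits at varve 148 from the core base, so 381 − 148 = 233 varves formed after it.
233 − 12 false = 221 true varves after the cryptotephra horizon.
Counting back 221 years from 1944 CE places the cryptotephra horizon in 1944 − 221 = 1723 CE.

1723 CE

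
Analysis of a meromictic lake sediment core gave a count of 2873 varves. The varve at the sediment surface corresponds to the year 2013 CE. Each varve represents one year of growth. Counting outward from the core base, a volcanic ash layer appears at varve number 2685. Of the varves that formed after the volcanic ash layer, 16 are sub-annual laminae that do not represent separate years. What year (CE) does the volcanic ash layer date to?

1841 CE

The volcanic ash layer sits at varve 2685 from the core base, so 2873 − 2685 = 188 varves formed after it.
Removing the 16 false varves leaves 188 − 16 = 172 true varves beyond the volcanic ash layer.
Counting back 172 years from 2013 CE places the volcanic ash layer in 2013 − 172 = 1841 CE.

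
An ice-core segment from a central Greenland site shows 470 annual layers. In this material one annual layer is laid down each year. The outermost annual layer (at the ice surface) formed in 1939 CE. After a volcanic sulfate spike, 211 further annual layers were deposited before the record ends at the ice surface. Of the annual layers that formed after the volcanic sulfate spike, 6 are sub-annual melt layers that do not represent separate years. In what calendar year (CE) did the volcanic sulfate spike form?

211 annual layers post-date the volcanic sulfate spike.
Removing the 6 false annual layers leaves 211 − 6 = 205 true annual layers beyond the volcanic sulfate spike.
1939 − 205 = 1734 CE.

1734 CE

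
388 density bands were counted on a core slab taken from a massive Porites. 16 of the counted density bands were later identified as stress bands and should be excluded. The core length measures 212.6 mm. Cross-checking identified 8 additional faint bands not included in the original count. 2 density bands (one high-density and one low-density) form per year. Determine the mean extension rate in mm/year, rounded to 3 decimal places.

1.119 mm/year

Adjusted count: 388 − 16 + 8 = 380 density bands.
Dividing by 2 density bands per year: 380 / 2 = 190 years.
212.6 mm over 190 years gives 212.6 / 190 ≈ 1.119 mm/year.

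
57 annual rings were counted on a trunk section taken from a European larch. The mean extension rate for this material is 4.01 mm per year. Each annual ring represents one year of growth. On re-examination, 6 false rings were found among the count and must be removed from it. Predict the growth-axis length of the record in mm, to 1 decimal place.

Correcting the raw count gives 57 − 6 = 51 true annual rings.
Predicted length = 4.01 mm/year × 51 years = 204.5 mm.

204.5 mm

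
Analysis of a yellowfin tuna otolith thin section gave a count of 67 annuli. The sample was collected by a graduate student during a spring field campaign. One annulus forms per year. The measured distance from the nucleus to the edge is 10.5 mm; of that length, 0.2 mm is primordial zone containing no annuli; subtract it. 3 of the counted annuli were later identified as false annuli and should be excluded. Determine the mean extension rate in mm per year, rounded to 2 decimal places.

0.16 mm per year

Correcting the raw count gives 67 − 3 = 64 true annuli.
Net length = 10.5 − 0.2 = 10.3 mm.
Mean rate = 10.3 mm / 64 years ≈ 0.16 mm per year.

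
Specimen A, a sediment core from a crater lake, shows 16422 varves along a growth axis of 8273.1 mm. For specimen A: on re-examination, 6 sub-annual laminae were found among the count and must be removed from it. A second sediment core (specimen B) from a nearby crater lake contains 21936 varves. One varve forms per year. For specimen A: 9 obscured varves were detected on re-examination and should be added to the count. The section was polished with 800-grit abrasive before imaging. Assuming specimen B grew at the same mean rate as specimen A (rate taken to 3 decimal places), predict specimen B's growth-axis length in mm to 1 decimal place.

Specimen A: after corrections the count is 16422 − 6 + 9 = 16425 varves.
A: Extension rate ≈ 8273.1 / 16425 = 0.504 mm/year.
For B, 0.504 mm/year × 21936 years = 11055.7 mm.

11055.7 mm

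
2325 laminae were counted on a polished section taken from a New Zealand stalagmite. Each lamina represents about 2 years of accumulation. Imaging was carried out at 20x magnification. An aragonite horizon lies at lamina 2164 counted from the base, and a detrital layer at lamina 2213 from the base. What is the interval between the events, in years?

98 years

2213 − 2164 = 49 laminae lie between the two events.
At 2 years per lamina, 49 × 2 = 98 years.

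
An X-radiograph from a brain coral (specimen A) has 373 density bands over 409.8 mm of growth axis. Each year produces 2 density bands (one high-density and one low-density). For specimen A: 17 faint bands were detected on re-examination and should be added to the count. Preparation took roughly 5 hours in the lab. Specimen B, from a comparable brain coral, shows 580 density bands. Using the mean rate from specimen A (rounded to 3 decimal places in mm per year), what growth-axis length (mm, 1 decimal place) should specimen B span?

609.6 mm

Specimen A: correcting the raw count gives 373 + 17 = 390 true density bands.
Specimen A: 390 density bands at 2 per year is 390 / 2 = 195 years.
A: Mean rate = 409.8 mm / 195 years ≈ 2.102 mm per year.
Specimen B: dividing by 2 density bands per year: 580 / 2 = 290 years. B's length ≈ 2.102 × 290 = 609.6 mm.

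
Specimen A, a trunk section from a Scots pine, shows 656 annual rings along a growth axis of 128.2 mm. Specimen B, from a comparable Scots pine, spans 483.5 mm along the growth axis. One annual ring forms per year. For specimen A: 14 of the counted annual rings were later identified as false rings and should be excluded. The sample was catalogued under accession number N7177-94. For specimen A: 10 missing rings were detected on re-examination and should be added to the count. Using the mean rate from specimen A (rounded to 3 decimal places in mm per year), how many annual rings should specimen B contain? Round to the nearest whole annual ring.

Specimen A: after corrections the count is 656 − 14 + 10 = 652 annual rings.
A: Mean rate = 128.2 mm / 652 years ≈ 0.197 mm per year.
For B, 483.5 / 0.197 = 2454.31 years ≈ 2454 annual rings.

2454 annual rings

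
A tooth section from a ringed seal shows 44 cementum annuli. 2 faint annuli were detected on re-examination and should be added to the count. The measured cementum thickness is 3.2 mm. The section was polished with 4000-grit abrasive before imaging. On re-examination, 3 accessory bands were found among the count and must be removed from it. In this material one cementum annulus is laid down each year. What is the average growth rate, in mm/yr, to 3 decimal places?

Correcting the raw count gives 44 − 3 + 2 = 43 true cementum annuli.
Extension rate ≈ 3.2 / 43 = 0.074 mm/yr.

0.074 mm/yr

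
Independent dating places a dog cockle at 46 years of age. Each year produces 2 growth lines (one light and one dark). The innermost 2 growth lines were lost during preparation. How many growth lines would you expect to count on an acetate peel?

46 years at 2 growth lines per year gives 46 × 2 = 92 growth lines.
92 − 2 missed = 90 growth lines expected in the prepared section.

90 growth lines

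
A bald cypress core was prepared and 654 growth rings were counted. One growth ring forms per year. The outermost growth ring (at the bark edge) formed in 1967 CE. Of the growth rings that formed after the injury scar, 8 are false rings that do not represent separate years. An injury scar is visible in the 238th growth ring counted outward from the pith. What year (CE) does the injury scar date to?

1559 CE

The injury scar sits at growth ring 238 from the pith, so 654 − 238 = 416 growth rings formed after it.
Excluding 8 false growth rings: 416 − 8 = 408.
Counting back 408 years from 1967 CE places the injury scar in 1967 − 408 = 1559 CE.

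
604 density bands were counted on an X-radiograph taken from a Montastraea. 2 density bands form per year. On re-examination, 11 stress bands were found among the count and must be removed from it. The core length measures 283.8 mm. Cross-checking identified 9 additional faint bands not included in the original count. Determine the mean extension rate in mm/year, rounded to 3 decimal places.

After corrections the count is 604 − 11 + 9 = 602 density bands.
With 2 density bands per year, 602 / 2 = 301 years.
Extension rate ≈ 283.8 / 301 = 0.943 mm/year.

0.943 mm/year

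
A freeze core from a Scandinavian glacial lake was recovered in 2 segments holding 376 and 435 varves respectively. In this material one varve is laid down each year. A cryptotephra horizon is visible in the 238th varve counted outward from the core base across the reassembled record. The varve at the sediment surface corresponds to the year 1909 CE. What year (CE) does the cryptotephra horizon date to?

1336 CE

Total varves = 376 + 435 = 811.
811 − 238 = 573 varves lie beyond the cryptotephra horizon toward the sediment surface.
The varve at the sediment surface is 1909 CE, so the cryptotephra horizon dates to 1909 − 573 = 1336 CE.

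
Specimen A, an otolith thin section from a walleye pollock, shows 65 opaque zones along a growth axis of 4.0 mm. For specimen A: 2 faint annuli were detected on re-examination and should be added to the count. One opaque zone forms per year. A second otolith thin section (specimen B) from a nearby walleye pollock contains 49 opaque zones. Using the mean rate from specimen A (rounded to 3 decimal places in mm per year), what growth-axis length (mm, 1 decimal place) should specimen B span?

2.9 mm

Specimen A: adjusted count: 65 + 2 = 67 opaque zones.
A: 4.0 mm over 67 years gives 4.0 / 67 ≈ 0.060 mm/yr.
B's length ≈ 0.060 × 49 = 2.9 mm.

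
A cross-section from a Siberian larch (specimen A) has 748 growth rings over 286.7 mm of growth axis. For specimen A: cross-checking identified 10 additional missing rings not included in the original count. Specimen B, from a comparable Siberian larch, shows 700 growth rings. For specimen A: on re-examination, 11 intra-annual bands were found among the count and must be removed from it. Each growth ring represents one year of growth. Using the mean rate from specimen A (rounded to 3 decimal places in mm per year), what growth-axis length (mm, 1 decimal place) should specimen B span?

Specimen A: correcting the raw count gives 748 − 11 + 10 = 747 true growth rings.
A: 286.7 mm over 747 years gives 286.7 / 747 ≈ 0.384 mm/year.
B's length ≈ 0.384 × 700 = 268.8 mm.

268.8 mm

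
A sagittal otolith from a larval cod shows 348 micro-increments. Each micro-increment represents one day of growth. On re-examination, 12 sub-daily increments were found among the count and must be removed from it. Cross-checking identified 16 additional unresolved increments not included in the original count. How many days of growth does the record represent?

352 d

After corrections the count is 348 − 12 + 16 = 352 micro-increments.
With a one-to-one micro-increment periodicity this is 352 days.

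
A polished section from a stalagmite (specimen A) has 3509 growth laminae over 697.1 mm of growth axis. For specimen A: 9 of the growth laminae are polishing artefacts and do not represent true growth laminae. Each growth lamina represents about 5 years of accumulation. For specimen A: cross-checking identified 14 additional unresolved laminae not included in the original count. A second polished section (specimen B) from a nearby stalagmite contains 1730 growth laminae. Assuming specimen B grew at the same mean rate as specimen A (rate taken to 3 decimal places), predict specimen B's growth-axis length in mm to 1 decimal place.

346.0 mm

Specimen A: adjusted count: 3509 − 9 + 14 = 3514 growth laminae.
Specimen A: at 5 years per growth lamina, 3514 × 5 = 17570 years.
A: Extension rate ≈ 697.1 / 17570 = 0.040 mm per year.
Specimen B: at 5 years per growth lamina, 1730 × 5 = 8650 years. Length of B = 0.040 × 8650 = 346.0 mm.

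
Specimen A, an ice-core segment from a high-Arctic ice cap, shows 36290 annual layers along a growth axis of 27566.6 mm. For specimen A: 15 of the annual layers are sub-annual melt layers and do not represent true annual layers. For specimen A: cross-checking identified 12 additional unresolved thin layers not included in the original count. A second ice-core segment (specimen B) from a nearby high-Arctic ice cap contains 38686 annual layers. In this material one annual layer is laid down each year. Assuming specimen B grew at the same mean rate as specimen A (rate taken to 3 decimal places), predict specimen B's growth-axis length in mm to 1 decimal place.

Specimen A: adjusted count: 36290 − 15 + 12 = 36287 annual layers.
A: Extension rate ≈ 27566.6 / 36287 = 0.760 mm per year.
For B, 0.760 mm/year × 38686 years = 29401.4 mm.

29401.4 mm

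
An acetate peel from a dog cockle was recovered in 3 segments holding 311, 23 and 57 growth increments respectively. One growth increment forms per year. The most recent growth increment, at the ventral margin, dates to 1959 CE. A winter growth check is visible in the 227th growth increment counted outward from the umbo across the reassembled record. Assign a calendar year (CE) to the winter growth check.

Total growth increments = 311 + 23 + 57 = 391.
391 − 227 = 164 growth increments lie beyond the winter growth check toward the ventral margin.
1959 − 164 = 1795 CE.

1795 CE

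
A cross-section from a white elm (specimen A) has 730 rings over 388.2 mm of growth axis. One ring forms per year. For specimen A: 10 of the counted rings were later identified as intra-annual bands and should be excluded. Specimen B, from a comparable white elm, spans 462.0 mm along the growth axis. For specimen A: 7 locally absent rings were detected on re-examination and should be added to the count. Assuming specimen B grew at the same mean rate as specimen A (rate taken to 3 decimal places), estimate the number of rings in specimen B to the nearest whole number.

865 rings

Specimen A: true ring count = 730 − 10 + 7 = 727.
A: Extension rate ≈ 388.2 / 727 = 0.534 mm/yr.
For B, 462.0 / 0.534 = 865.17 years ≈ 865 rings.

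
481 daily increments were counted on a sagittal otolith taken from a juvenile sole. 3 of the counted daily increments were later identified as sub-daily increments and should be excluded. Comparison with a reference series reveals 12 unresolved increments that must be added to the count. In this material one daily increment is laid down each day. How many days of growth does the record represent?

490 days

True daily increment count = 481 − 3 + 12 = 490.
At one daily increment per day, that is 490 days.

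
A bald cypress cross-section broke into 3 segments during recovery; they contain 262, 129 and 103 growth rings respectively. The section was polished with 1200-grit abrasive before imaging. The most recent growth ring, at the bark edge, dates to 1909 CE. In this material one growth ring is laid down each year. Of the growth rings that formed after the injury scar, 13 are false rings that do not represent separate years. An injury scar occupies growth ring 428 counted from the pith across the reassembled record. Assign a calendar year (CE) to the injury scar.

Total growth rings = 262 + 129 + 103 = 494.
494 − 428 = 66 growth rings lie beyond the injury scar toward the bark edge.
Excluding 13 false growth rings: 66 − 13 = 53.
1909 − 53 = 1856 CE.

1856 CE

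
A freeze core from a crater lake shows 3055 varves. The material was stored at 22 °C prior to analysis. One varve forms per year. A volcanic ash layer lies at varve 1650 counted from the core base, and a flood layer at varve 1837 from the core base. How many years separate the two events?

187 years

1837 − 1650 = 187 varves lie between the two events.
At one varve per year, 187 years elapsed between them.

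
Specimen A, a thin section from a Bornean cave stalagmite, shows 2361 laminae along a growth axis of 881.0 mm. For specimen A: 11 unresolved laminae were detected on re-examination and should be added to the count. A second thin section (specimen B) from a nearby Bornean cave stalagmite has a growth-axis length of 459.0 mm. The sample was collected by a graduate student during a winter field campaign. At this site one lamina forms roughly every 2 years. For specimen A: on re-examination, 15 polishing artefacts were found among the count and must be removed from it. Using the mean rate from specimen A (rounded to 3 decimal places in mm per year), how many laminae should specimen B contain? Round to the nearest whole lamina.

Specimen A: true lamina count = 2361 − 15 + 11 = 2357.
Specimen A: at 2 years per lamina, 2357 × 2 = 4714 years.
A: Mean rate = 881.0 mm / 4714 years ≈ 0.187 mm per year.
Specimen B: 459.0 mm / 0.187 mm per year = 2454.55 years; at 2 years per lamina that is 2454.55 / 2 ≈ 1227 laminae.

1227 laminae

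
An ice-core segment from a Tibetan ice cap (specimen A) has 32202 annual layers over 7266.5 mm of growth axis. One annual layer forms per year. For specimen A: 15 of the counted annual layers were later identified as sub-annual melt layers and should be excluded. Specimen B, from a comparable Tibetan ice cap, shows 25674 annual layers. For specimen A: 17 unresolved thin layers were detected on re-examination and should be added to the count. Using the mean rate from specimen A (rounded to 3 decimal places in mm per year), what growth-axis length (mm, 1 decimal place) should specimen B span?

Specimen A: after corrections the count is 32202 − 15 + 17 = 32204 annual layers.
A: Mean rate = 7266.5 mm / 32204 years ≈ 0.226 mm per year.
For B, 0.226 mm/year × 25674 years = 5802.3 mm.

5802.3 mm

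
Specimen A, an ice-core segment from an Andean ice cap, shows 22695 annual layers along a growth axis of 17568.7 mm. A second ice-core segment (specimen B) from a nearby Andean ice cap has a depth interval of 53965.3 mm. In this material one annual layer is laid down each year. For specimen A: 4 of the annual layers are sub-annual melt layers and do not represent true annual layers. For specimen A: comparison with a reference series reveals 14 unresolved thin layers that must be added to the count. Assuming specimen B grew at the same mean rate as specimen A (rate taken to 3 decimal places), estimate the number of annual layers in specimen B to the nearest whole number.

69723 annual layers

Specimen A: true annual layer count = 22695 − 4 + 14 = 22705.
A: 17568.7 mm over 22705 years gives 17568.7 / 22705 ≈ 0.774 mm/year.
For B, 53965.3 / 0.774 = 69722.61 years ≈ 69723 annual layers.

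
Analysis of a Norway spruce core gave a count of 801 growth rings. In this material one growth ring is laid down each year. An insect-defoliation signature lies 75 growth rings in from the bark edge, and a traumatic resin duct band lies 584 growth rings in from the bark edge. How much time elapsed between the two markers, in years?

509 years

The two markers are separated by 584 − 75 = 509 growth rings.
At one growth ring per year, 509 years elapsed between them.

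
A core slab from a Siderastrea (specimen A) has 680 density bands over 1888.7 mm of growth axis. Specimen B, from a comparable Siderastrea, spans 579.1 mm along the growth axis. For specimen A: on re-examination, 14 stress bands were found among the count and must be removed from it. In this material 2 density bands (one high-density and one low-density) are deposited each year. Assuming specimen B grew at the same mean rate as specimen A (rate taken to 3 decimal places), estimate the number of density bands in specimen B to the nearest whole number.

Specimen A: correcting the raw count gives 680 − 14 = 666 true density bands.
Specimen A: 666 density bands at 2 per year is 666 / 2 = 333 years.
A: Mean rate = 1888.7 mm / 333 years ≈ 5.672 mm/year.
For B, 579.1 / 5.672 = 102.10 years; at 2 density bands per year that is 102.10 × 2 ≈ 204 density bands.

204 density bands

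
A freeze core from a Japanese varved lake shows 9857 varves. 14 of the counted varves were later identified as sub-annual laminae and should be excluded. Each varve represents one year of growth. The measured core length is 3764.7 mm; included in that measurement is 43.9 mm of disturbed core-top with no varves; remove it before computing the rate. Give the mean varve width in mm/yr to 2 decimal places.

After corrections the count is 9857 − 14 = 9843 varves.
Net length = 3764.7 − 43.9 = 3720.8 mm.
3720.8 mm over 9843 years gives 3720.8 / 9843 ≈ 0.38 mm/yr.

0.38 mm/yr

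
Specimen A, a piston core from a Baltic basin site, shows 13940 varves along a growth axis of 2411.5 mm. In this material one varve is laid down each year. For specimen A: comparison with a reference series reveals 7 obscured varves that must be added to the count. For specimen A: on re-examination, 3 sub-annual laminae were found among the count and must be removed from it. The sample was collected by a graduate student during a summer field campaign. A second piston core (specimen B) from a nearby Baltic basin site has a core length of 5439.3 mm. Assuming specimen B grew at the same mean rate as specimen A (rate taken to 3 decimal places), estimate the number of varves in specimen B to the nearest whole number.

31441 varves

Specimen A: adjusted count: 13940 − 3 + 7 = 13944 varves.
A: Extension rate ≈ 2411.5 / 13944 = 0.173 mm/yr.
B spans 5439.3 / 0.173 = 31441.04 years ≈ 31441 varves.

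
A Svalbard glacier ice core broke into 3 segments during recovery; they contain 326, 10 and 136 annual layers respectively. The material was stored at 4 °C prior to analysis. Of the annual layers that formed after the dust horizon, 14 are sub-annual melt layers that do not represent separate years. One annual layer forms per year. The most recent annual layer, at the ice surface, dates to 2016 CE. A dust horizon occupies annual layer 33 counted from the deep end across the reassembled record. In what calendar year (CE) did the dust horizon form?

Total annual layers = 326 + 10 + 136 = 472.
The dust horizon sits at annual layer 33 from the deep end, so 472 − 33 = 439 annual layers formed after it.
439 − 14 false = 425 true annual layers after the dust horizon.
Counting back 425 years from 2016 CE places the dust horizon in 2016 − 425 = 1591 CE.

1591 CE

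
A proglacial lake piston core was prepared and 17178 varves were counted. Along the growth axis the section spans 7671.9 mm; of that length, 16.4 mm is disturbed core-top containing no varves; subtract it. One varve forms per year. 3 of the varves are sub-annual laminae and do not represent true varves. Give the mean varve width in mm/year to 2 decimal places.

0.45 mm/year

Adjusted count: 17178 − 3 = 17175 varves.
Net length = 7671.9 − 16.4 = 7655.5 mm.
Mean rate = 7655.5 mm / 17175 years ≈ 0.45 mm/year.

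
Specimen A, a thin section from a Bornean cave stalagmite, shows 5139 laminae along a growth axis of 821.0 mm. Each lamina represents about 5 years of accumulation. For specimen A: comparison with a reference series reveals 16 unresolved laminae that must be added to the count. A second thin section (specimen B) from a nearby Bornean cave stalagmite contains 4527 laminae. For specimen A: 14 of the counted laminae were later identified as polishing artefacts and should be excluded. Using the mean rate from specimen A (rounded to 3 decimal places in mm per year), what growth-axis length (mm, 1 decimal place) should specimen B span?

724.3 mm

Specimen A: correcting the raw count gives 5139 − 14 + 16 = 5141 true laminae.
Specimen A: 5141 laminae at 5 years each span 5141 × 5 = 25705 years.
A: Extension rate ≈ 821.0 / 25705 = 0.032 mm/year.
Specimen B: multiplying by 5 years per lamina: 4527 × 5 = 22635 years. Length of B = 0.032 × 22635 = 724.3 mm.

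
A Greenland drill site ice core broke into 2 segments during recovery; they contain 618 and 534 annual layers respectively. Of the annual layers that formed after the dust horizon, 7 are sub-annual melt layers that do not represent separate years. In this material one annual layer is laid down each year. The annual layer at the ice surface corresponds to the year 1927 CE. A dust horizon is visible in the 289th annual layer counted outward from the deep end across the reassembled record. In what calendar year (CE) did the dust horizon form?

Total annual layers = 618 + 534 = 1152.
Between annual layer 289 and the ice surface there are 1152 − 289 = 863 annual layers.
863 − 7 false = 856 true annual layers after the dust horizon.
The annual layer at the ice surface is 1927 CE, so the dust horizon dates to 1927 − 856 = 1071 CE.

1071 CE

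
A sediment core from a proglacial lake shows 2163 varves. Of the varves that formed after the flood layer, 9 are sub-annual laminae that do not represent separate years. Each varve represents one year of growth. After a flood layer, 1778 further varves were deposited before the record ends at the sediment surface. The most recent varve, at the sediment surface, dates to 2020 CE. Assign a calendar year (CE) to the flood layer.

1778 varves post-date the flood layer.
Excluding 9 false varves: 1778 − 9 = 1769.
Counting back 1769 years from 2020 CE places the flood layer in 2020 − 1769 = 251 CE.

251 CE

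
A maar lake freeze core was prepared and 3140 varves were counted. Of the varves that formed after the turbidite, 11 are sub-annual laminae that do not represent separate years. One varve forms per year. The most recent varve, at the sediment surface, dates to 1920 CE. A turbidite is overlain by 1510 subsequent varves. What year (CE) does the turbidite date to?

1510 varves post-date the turbidite.
Excluding 11 false varves: 1510 − 11 = 1499.
1920 − 1499 = 421 CE.

421 CE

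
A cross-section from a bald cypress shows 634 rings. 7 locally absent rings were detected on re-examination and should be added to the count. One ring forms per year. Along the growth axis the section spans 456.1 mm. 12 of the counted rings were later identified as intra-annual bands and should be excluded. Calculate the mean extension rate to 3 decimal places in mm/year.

After corrections the count is 634 − 12 + 7 = 629 rings.
456.1 mm over 629 years gives 456.1 / 629 ≈ 0.725 mm/year.

0.725 mm/year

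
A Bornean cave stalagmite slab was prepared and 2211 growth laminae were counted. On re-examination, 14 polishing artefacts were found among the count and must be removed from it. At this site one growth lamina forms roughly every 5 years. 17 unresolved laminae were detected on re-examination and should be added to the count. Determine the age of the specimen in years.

11070 years

True growth lamina count = 2211 − 14 + 17 = 2214.
At 5 years per growth lamina, 2214 × 5 = 11070 years.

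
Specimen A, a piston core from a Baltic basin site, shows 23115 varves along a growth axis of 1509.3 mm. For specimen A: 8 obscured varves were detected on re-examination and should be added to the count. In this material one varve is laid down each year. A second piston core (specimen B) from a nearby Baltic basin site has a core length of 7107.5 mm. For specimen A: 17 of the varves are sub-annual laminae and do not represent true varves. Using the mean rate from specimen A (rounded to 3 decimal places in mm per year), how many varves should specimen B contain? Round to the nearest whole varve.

Specimen A: correcting the raw count gives 23115 − 17 + 8 = 23106 true varves.
A: Mean rate = 1509.3 mm / 23106 years ≈ 0.065 mm/yr.
Specimen B: 7107.5 mm / 0.065 mm per year = 109346.15 years ≈ 109346 varves.

109346 varves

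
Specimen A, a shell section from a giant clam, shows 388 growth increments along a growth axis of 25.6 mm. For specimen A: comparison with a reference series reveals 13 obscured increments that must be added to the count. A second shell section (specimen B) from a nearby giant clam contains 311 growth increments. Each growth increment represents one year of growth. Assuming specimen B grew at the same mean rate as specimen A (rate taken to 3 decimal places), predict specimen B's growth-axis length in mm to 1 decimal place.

19.9 mm

Specimen A: correcting the raw count gives 388 + 13 = 401 true growth increments.
A: Mean rate = 25.6 mm / 401 years ≈ 0.064 mm/yr.
B's length ≈ 0.064 × 311 = 19.9 mm.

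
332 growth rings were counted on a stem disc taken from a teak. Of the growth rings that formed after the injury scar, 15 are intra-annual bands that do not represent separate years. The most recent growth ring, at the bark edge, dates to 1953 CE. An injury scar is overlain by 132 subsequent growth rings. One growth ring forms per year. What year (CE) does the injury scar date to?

1836 CE

132 growth rings formed after the injury scar.
Excluding 15 false growth rings: 132 − 15 = 117.
1953 − 117 = 1836 CE.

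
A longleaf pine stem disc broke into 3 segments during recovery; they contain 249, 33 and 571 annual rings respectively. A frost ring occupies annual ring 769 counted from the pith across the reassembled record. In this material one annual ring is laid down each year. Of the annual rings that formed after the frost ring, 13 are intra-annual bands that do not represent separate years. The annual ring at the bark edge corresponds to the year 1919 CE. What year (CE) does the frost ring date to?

1848 CE

Total annual rings = 249 + 33 + 571 = 853.
Between annual ring 769 and the bark edge there are 853 − 769 = 84 annual rings.
84 − 13 false = 71 true annual rings after the frost ring.
Counting back 71 years from 1919 CE places the frost ring in 1919 − 71 = 1848 CE.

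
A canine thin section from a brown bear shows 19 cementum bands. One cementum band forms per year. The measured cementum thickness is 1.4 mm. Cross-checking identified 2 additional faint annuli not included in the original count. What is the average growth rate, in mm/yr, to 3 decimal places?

0.067 mm/yr

Adjusted count: 19 + 2 = 21 cementum bands.
Mean rate = 1.4 mm / 21 years ≈ 0.067 mm/yr.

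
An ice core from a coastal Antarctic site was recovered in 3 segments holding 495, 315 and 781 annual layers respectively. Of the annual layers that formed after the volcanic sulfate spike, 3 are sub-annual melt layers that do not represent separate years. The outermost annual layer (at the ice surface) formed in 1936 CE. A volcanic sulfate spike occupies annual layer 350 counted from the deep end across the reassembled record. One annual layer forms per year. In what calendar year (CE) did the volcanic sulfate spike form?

698 CE

Total annual layers = 495 + 315 + 781 = 1591.
1591 − 350 = 1241 annual layers lie beyond the volcanic sulfate spike toward the ice surface.
Excluding 3 false annual layers: 1241 − 3 = 1238.
The annual layer at the ice surface is 1936 CE, so the volcanic sulfate spike dates to 1936 − 1238 = 698 CE.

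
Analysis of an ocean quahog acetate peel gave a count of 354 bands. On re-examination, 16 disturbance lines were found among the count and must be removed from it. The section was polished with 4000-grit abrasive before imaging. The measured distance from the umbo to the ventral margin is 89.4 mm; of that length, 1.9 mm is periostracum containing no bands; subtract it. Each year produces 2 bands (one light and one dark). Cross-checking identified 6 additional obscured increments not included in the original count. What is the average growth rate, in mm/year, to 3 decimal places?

Correcting the raw count gives 354 − 16 + 6 = 344 true bands.
344 bands at 2 per year is 344 / 2 = 172 years.
The growth record spans 89.4 − 1.9 = 87.5 mm.
87.5 mm over 172 years gives 87.5 / 172 ≈ 0.509 mm/year.

0.509 mm/year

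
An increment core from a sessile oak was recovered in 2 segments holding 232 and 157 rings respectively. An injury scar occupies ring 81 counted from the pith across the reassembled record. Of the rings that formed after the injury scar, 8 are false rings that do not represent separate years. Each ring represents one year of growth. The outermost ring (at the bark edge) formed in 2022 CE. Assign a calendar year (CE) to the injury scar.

Total rings = 232 + 157 = 389.
Between ring 81 and the bark edge there are 389 − 81 = 308 rings.
308 − 8 false = 300 true rings after the injury scar.
The ring at the bark edge is 2022 CE, so the injury scar dates to 2022 − 300 = 1722 CE.

1722 CE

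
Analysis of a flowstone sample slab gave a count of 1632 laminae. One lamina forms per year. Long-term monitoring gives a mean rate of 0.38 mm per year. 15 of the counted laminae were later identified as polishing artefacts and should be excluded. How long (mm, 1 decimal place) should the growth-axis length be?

Correcting the raw count gives 1632 − 15 = 1617 true laminae.
Predicted length = 0.38 mm/year × 1617 years = 614.5 mm.

614.5 mm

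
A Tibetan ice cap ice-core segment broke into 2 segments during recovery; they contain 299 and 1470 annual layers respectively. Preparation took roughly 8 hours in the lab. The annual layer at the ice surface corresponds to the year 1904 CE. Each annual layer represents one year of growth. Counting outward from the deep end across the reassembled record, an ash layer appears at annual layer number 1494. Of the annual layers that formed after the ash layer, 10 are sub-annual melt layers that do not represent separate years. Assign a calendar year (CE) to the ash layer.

Total annual layers = 299 + 1470 = 1769.
1769 − 1494 = 275 annual layers lie beyond the ash layer toward the ice surface.
Removing the 10 false annual layers leaves 275 − 10 = 265 true annual layers beyond the ash layer.
1904 − 265 = 1639 CE.

1639 CE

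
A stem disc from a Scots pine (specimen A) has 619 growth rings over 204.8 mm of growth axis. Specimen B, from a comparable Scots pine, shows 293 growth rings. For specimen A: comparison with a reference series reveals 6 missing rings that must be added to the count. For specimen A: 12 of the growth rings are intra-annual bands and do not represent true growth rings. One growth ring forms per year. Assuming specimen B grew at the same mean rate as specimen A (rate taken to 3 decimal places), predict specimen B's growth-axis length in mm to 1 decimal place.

Specimen A: after corrections the count is 619 − 12 + 6 = 613 growth rings.
A: 204.8 mm over 613 years gives 204.8 / 613 ≈ 0.334 mm/year.
For B, 0.334 mm/year × 293 years = 97.9 mm.

97.9 mm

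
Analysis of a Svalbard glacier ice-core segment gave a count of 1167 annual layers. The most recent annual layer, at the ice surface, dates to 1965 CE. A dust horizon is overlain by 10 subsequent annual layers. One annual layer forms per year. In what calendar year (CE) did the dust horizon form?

1955 CE

10 annual layers post-date the dust horizon.
Counting back 10 years from 1965 CE places the dust horizon in 1965 − 10 = 1955 CE.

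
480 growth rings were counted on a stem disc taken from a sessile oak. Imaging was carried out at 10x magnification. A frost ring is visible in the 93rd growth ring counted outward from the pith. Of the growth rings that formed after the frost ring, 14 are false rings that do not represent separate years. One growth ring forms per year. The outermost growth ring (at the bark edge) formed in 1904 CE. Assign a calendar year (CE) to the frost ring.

The frost ring sits at growth ring 93 from the pith, so 480 − 93 = 387 growth rings formed after it.
Removing the 14 false growth rings leaves 387 − 14 = 373 true growth rings beyond the frost ring.
1904 − 373 = 1531 CE.

1531 CE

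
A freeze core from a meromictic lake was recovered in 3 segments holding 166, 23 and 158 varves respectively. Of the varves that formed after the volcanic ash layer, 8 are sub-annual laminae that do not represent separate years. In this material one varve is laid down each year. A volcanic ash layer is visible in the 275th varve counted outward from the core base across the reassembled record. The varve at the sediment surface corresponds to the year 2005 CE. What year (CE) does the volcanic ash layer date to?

1941 CE

Total varves = 166 + 23 + 158 = 347.
The volcanic ash layer sits at varve 275 from the core base, so 347 − 275 = 72 varves formed after it.
Excluding 8 false varves: 72 − 8 = 64.
2005 − 64 = 1941 CE.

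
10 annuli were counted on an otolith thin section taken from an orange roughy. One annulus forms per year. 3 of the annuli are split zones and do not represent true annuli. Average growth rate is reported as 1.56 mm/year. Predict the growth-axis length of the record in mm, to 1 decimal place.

10.9 mm

After corrections the count is 10 − 3 = 7 annuli.
7 years at 1.56 mm/year gives 1.56 × 7 = 10.9 mm.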